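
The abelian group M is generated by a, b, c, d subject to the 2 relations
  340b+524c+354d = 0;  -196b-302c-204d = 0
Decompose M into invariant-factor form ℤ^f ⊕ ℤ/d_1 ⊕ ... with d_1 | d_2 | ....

rank_ℚ(R)=2; free=4−2=2
SNF(R) diag = [2, 6] → torsion [2, 6]

Answer: M ≅ ℤ^2 ⊕ ℤ/2 ⊕ ℤ/6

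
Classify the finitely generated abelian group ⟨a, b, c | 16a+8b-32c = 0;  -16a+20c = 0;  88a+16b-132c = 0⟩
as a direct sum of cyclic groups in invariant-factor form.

rank_ℚ(R)=3; free=3−3=0
SNF(R) diag = [4, 8, 8] → torsion [4, 8, 8]

Answer: M ≅ ℤ/4 ⊕ ℤ/8 ⊕ ℤ/8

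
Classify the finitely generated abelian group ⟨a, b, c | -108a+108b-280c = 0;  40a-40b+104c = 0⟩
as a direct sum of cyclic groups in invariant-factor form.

rank_ℚ(R)=2; free=3−2=1
SNF(R) diag = [4, 8] → torsion [4, 8]

Answer: M ≅ ℤ^1 ⊕ ℤ/4 ⊕ ℤ/8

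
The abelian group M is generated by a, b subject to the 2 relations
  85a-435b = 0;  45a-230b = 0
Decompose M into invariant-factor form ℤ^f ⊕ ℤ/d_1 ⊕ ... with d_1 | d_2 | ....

Answer: M ≅ ℤ/5 ⊕ ℤ/5

Derivation:
rank_ℚ(R)=2; free=2−2=0
SNF(R) diag = [5, 5] → torsion [5, 5]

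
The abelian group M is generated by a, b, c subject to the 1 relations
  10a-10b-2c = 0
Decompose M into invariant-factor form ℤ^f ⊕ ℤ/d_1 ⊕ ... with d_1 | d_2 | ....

Answer: M ≅ ℤ^2 ⊕ ℤ/2

Derivation:
rank_ℚ(R)=1; free=3−1=2
SNF(R) diag = [2] → torsion [2]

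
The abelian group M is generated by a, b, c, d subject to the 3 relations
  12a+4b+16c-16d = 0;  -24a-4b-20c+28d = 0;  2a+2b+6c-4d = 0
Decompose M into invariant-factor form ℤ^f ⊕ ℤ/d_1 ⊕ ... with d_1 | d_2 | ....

Answer: M ≅ ℤ^1 ⊕ ℤ/2 ⊕ ℤ/4 ⊕ ℤ/4

Derivation:
rank_ℚ(R)=3; free=4−3=1
SNF(R) diag = [2, 4, 4] → torsion [2, 4, 4]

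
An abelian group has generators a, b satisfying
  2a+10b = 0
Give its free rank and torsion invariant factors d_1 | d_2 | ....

rank_ℚ(R)=1; free=2−1=1
SNF(R) diag = [2] → torsion [2]

Answer: M ≅ ℤ^1 ⊕ ℤ/2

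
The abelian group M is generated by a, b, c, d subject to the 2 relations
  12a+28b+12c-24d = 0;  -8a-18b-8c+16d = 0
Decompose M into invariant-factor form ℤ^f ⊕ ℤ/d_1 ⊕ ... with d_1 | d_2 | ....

Answer: M ≅ ℤ^2 ⊕ ℤ/2 ⊕ ℤ/4

Derivation:
rank_ℚ(R)=2; free=4−2=2
SNF(R) diag = [2, 4] → torsion [2, 4]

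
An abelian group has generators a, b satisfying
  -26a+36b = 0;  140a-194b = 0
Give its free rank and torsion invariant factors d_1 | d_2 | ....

rank_ℚ(R)=2; free=2−2=0
SNF(R) diag = [2, 2] → torsion [2, 2]

Answer: M ≅ ℤ/2 ⊕ ℤ/2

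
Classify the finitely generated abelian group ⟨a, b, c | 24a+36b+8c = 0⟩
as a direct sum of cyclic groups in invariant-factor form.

rank_ℚ(R)=1; free=3−1=2
SNF(R) diag = [4] → torsion [4]

Answer: M ≅ ℤ^2 ⊕ ℤ/4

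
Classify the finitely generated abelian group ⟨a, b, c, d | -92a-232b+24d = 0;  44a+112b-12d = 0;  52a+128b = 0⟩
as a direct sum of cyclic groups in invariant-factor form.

rank_ℚ(R)=3; free=4−3=1
SNF(R) diag = [4, 12, 24] → torsion [4, 12, 24]

Answer: M ≅ ℤ^1 ⊕ ℤ/4 ⊕ ℤ/12 ⊕ ℤ/24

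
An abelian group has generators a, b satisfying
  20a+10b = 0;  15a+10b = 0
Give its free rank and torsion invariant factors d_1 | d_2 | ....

Answer: M ≅ ℤ/5 ⊕ ℤ/10

Derivation:
rank_ℚ(R)=2; free=2−2=0
SNF(R) diag = [5, 10] → torsion [5, 10]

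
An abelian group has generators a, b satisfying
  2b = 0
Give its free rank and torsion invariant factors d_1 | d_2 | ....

rank_ℚ(R)=1; free=2−1=1
SNF(R) diag = [2] → torsion [2]

Answer: M ≅ ℤ^1 ⊕ ℤ/2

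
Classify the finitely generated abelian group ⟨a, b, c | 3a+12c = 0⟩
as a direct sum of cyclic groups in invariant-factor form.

rank_ℚ(R)=1; free=3−1=2
SNF(R) diag = [3] → torsion [3]

Answer: M ≅ ℤ^2 ⊕ ℤ/3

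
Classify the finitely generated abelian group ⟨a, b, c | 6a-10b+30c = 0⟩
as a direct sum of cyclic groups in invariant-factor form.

rank_ℚ(R)=1; free=3−1=2
SNF(R) diag = [2] → torsion [2]

Answer: M ≅ ℤ^2 ⊕ ℤ/2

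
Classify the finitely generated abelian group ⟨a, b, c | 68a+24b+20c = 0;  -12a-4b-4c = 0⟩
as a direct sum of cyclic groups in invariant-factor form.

Answer: M ≅ ℤ^1 ⊕ ℤ/4 ⊕ ℤ/4

Derivation:
rank_ℚ(R)=2; free=3−2=1
SNF(R) diag = [4, 4] → torsion [4, 4]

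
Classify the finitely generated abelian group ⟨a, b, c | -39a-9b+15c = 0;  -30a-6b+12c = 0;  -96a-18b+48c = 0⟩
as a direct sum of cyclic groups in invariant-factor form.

Answer: M ≅ ℤ/3 ⊕ ℤ/6 ⊕ ℤ/18

Derivation:
rank_ℚ(R)=3; free=3−3=0
SNF(R) diag = [3, 6, 18] → torsion [3, 6, 18]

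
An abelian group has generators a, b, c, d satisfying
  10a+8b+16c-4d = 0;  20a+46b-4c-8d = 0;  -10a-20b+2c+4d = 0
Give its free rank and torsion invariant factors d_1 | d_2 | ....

rank_ℚ(R)=3; free=4−3=1
SNF(R) diag = [2, 6, 18] → torsion [2, 6, 18]

Answer: M ≅ ℤ^1 ⊕ ℤ/2 ⊕ ℤ/6 ⊕ ℤ/18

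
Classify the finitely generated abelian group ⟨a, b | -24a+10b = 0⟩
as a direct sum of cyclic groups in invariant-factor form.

Answer: M ≅ ℤ^1 ⊕ ℤ/2

Derivation:
rank_ℚ(R)=1; free=2−1=1
SNF(R) diag = [2] → torsion [2]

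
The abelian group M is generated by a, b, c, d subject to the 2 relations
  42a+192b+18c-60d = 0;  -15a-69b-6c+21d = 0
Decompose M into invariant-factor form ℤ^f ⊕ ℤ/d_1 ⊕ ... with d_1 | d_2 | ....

rank_ℚ(R)=2; free=4−2=2
SNF(R) diag = [3, 6] → torsion [3, 6]

Answer: M ≅ ℤ^2 ⊕ ℤ/3 ⊕ ℤ/6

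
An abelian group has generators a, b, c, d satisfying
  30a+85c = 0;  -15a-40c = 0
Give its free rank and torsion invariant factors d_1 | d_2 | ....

rank_ℚ(R)=2; free=4−2=2
SNF(R) diag = [5, 15] → torsion [5, 15]

Answer: M ≅ ℤ^2 ⊕ ℤ/5 ⊕ ℤ/15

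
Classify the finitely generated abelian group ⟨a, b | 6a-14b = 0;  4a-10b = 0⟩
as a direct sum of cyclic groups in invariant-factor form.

rank_ℚ(R)=2; free=2−2=0
SNF(R) diag = [2, 2] → torsion [2, 2]

Answer: M ≅ ℤ/2 ⊕ ℤ/2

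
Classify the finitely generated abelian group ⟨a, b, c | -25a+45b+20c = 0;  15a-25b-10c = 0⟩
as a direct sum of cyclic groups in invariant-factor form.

Answer: M ≅ ℤ^1 ⊕ ℤ/5 ⊕ ℤ/10

Derivation:
rank_ℚ(R)=2; free=3−2=1
SNF(R) diag = [5, 10] → torsion [5, 10]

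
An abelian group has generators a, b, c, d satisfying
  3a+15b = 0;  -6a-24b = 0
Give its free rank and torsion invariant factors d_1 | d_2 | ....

rank_ℚ(R)=2; free=4−2=2
SNF(R) diag = [3, 6] → torsion [3, 6]

Answer: M ≅ ℤ^2 ⊕ ℤ/3 ⊕ ℤ/6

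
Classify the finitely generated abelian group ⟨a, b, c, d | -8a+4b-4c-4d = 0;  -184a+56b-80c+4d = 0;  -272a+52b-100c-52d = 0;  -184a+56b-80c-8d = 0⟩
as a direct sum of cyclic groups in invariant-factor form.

rank_ℚ(R)=4; free=4−4=0
SNF(R) diag = [4, 12, 24, 24] → torsion [4, 12, 24, 24]

Answer: M ≅ ℤ/4 ⊕ ℤ/12 ⊕ ℤ/24 ⊕ ℤ/24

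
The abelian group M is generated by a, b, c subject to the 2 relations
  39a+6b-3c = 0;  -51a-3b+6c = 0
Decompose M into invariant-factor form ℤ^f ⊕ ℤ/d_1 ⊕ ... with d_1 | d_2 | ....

rank_ℚ(R)=2; free=3−2=1
SNF(R) diag = [3, 9] → torsion [3, 9]

Answer: M ≅ ℤ^1 ⊕ ℤ/3 ⊕ ℤ/9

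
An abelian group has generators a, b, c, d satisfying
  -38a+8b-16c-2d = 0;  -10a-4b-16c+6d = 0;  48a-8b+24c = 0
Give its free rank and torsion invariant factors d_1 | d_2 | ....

Answer: M ≅ ℤ^1 ⊕ ℤ/2 ⊕ ℤ/4 ⊕ ℤ/8

Derivation:
rank_ℚ(R)=3; free=4−3=1
SNF(R) diag = [2, 4, 8] → torsion [2, 4, 8]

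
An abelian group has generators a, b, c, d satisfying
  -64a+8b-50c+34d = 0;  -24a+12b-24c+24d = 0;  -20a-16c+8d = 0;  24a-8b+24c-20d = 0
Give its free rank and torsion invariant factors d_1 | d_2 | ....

Answer: M ≅ ℤ/2 ⊕ ℤ/4 ⊕ ℤ/4 ⊕ ℤ/12

Derivation:
rank_ℚ(R)=4; free=4−4=0
SNF(R) diag = [2, 4, 4, 12] → torsion [2, 4, 4, 12]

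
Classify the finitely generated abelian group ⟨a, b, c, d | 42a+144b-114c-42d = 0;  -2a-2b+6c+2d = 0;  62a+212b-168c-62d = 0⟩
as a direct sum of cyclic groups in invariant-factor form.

rank_ℚ(R)=3; free=4−3=1
SNF(R) diag = [2, 6, 6] → torsion [2, 6, 6]

Answer: M ≅ ℤ^1 ⊕ ℤ/2 ⊕ ℤ/6 ⊕ ℤ/6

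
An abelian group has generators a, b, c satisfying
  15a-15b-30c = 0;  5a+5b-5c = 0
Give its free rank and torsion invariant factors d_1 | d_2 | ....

rank_ℚ(R)=2; free=3−2=1
SNF(R) diag = [5, 15] → torsion [5, 15]

Answer: M ≅ ℤ^1 ⊕ ℤ/5 ⊕ ℤ/15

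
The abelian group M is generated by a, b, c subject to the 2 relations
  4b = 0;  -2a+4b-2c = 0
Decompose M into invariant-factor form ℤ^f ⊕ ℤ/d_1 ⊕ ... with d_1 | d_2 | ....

rank_ℚ(R)=2; free=3−2=1
SNF(R) diag = [2, 4] → torsion [2, 4]

Answer: M ≅ ℤ^1 ⊕ ℤ/2 ⊕ ℤ/4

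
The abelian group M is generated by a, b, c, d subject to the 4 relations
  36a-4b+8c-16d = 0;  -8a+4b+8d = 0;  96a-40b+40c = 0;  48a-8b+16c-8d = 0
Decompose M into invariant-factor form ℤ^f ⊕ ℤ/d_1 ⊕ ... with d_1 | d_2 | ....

Answer: M ≅ ℤ/4 ⊕ ℤ/4 ⊕ ℤ/8 ⊕ ℤ/24

Derivation:
rank_ℚ(R)=4; free=4−4=0
SNF(R) diag = [4, 4, 8, 24] → torsion [4, 4, 8, 24]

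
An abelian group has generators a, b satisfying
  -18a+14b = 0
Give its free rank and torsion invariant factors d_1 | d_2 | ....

Answer: M ≅ ℤ^1 ⊕ ℤ/2

Derivation:
rank_ℚ(R)=1; free=2−1=1
SNF(R) diag = [2] → torsion [2]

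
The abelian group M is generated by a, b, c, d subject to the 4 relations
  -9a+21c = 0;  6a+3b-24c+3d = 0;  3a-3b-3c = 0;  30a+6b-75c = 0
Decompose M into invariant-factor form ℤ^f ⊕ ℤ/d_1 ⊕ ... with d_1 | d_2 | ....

rank_ℚ(R)=4; free=4−4=0
SNF(R) diag = [3, 3, 3, 9] → torsion [3, 3, 3, 9]

Answer: M ≅ ℤ/3 ⊕ ℤ/3 ⊕ ℤ/3 ⊕ ℤ/9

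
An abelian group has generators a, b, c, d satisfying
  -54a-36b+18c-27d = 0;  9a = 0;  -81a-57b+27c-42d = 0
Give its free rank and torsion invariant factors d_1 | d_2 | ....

rank_ℚ(R)=3; free=4−3=1
SNF(R) diag = [3, 9, 9] → torsion [3, 9, 9]

Answer: M ≅ ℤ^1 ⊕ ℤ/3 ⊕ ℤ/9 ⊕ ℤ/9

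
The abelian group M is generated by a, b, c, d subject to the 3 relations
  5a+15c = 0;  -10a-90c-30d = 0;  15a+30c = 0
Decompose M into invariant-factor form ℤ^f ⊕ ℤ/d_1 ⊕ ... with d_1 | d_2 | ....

rank_ℚ(R)=3; free=4−3=1
SNF(R) diag = [5, 15, 30] → torsion [5, 15, 30]

Answer: M ≅ ℤ^1 ⊕ ℤ/5 ⊕ ℤ/15 ⊕ ℤ/30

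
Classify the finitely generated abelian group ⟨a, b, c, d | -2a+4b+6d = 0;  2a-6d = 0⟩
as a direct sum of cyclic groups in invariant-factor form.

rank_ℚ(R)=2; free=4−2=2
SNF(R) diag = [2, 4] → torsion [2, 4]

Answer: M ≅ ℤ^2 ⊕ ℤ/2 ⊕ ℤ/4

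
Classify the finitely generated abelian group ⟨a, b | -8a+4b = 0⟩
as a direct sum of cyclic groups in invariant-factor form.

Answer: M ≅ ℤ^1 ⊕ ℤ/4

Derivation:
rank_ℚ(R)=1; free=2−1=1
SNF(R) diag = [4] → torsion [4]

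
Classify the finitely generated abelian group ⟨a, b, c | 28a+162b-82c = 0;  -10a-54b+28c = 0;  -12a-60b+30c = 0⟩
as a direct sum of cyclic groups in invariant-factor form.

rank_ℚ(R)=3; free=3−3=0
SNF(R) diag = [2, 6, 18] → torsion [2, 6, 18]

Answer: M ≅ ℤ/2 ⊕ ℤ/6 ⊕ ℤ/18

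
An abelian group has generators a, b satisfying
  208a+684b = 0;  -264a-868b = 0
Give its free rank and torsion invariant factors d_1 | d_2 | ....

Answer: M ≅ ℤ/4 ⊕ ℤ/8

Derivation:
rank_ℚ(R)=2; free=2−2=0
SNF(R) diag = [4, 8] → torsion [4, 8]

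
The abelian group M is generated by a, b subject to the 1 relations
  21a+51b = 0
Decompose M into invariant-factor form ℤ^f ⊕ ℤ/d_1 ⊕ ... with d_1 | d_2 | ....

Answer: M ≅ ℤ^1 ⊕ ℤ/3

Derivation:
rank_ℚ(R)=1; free=2−1=1
SNF(R) diag = [3] → torsion [3]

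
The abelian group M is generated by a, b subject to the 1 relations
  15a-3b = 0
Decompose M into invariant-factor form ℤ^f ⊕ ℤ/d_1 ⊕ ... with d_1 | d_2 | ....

rank_ℚ(R)=1; free=2−1=1
SNF(R) diag = [3] → torsion [3]

Answer: M ≅ ℤ^1 ⊕ ℤ/3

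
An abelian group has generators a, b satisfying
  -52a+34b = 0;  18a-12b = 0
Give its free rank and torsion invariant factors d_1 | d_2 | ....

rank_ℚ(R)=2; free=2−2=0
SNF(R) diag = [2, 6] → torsion [2, 6]

Answer: M ≅ ℤ/2 ⊕ ℤ/6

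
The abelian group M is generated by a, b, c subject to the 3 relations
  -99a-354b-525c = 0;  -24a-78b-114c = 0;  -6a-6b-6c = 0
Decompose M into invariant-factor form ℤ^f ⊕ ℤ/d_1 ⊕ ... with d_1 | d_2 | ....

Answer: M ≅ ℤ/3 ⊕ ℤ/6 ⊕ ℤ/18

Derivation:
rank_ℚ(R)=3; free=3−3=0
SNF(R) diag = [3, 6, 18] → torsion [3, 6, 18]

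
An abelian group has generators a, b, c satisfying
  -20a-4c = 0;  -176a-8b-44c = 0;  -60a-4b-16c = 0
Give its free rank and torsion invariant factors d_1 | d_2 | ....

Answer: M ≅ ℤ/4 ⊕ ℤ/4 ⊕ ℤ/4

Derivation:
rank_ℚ(R)=3; free=3−3=0
SNF(R) diag = [4, 4, 4] → torsion [4, 4, 4]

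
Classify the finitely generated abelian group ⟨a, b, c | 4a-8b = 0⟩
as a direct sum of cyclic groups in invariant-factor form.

Answer: M ≅ ℤ^2 ⊕ ℤ/4

Derivation:
rank_ℚ(R)=1; free=3−1=2
SNF(R) diag = [4] → torsion [4]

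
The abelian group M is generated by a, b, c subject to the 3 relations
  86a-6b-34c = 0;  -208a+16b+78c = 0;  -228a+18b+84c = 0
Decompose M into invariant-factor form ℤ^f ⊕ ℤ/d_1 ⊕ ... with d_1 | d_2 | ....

Answer: M ≅ ℤ/2 ⊕ ℤ/2 ⊕ ℤ/6

Derivation:
rank_ℚ(R)=3; free=3−3=0
SNF(R) diag = [2, 2, 6] → torsion [2, 2, 6]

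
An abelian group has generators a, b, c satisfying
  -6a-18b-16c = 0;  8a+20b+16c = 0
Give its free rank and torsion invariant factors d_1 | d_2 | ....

rank_ℚ(R)=2; free=3−2=1
SNF(R) diag = [2, 4] → torsion [2, 4]

Answer: M ≅ ℤ^1 ⊕ ℤ/2 ⊕ ℤ/4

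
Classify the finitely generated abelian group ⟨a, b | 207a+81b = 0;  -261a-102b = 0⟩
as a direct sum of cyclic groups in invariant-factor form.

Answer: M ≅ ℤ/3 ⊕ ℤ/9

Derivation:
rank_ℚ(R)=2; free=2−2=0
SNF(R) diag = [3, 9] → torsion [3, 9]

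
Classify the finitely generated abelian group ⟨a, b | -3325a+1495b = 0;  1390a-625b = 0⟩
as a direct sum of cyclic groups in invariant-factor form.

Answer: M ≅ ℤ/5 ⊕ ℤ/15

Derivation:
rank_ℚ(R)=2; free=2−2=0
SNF(R) diag = [5, 15] → torsion [5, 15]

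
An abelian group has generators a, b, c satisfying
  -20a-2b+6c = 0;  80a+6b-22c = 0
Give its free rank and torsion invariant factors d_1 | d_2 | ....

Answer: M ≅ ℤ^1 ⊕ ℤ/2 ⊕ ℤ/4

Derivation:
rank_ℚ(R)=2; free=3−2=1
SNF(R) diag = [2, 4] → torsion [2, 4]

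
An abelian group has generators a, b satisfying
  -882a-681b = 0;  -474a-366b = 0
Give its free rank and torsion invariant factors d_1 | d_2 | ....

rank_ℚ(R)=2; free=2−2=0
SNF(R) diag = [3, 6] → torsion [3, 6]

Answer: M ≅ ℤ/3 ⊕ ℤ/6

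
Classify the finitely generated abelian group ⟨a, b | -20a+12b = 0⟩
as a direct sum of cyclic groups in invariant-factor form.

Answer: M ≅ ℤ^1 ⊕ ℤ/4

Derivation:
rank_ℚ(R)=1; free=2−1=1
SNF(R) diag = [4] → torsion [4]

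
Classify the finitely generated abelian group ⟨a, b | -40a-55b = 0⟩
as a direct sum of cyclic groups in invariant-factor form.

Answer: M ≅ ℤ^1 ⊕ ℤ/5

Derivation:
rank_ℚ(R)=1; free=2−1=1
SNF(R) diag = [5] → torsion [5]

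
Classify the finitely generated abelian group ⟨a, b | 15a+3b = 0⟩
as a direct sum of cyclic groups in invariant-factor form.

rank_ℚ(R)=1; free=2−1=1
SNF(R) diag = [3] → torsion [3]

Answer: M ≅ ℤ^1 ⊕ ℤ/3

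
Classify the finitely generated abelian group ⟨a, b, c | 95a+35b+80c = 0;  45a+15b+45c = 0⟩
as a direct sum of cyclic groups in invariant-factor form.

Answer: M ≅ ℤ^1 ⊕ ℤ/5 ⊕ ℤ/15

Derivation:
rank_ℚ(R)=2; free=3−2=1
SNF(R) diag = [5, 15] → torsion [5, 15]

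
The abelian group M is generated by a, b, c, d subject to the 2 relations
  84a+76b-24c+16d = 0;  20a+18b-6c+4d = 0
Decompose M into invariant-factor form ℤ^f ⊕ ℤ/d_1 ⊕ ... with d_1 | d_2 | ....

Answer: M ≅ ℤ^2 ⊕ ℤ/2 ⊕ ℤ/4

Derivation:
rank_ℚ(R)=2; free=4−2=2
SNF(R) diag = [2, 4] → torsion [2, 4]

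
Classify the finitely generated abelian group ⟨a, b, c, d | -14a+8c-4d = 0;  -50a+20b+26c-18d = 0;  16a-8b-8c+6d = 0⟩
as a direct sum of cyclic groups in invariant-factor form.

Answer: M ≅ ℤ^1 ⊕ ℤ/2 ⊕ ℤ/2 ⊕ ℤ/2

Derivation:
rank_ℚ(R)=3; free=4−3=1
SNF(R) diag = [2, 2, 2] → torsion [2, 2, 2]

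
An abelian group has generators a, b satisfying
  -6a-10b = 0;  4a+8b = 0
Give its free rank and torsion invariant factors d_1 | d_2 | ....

Answer: M ≅ ℤ/2 ⊕ ℤ/4

Derivation:
rank_ℚ(R)=2; free=2−2=0
SNF(R) diag = [2, 4] → torsion [2, 4]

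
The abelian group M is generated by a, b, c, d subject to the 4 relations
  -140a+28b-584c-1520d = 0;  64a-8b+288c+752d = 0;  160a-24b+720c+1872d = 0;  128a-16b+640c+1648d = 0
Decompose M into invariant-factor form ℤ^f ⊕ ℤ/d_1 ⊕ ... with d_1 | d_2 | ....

rank_ℚ(R)=4; free=4−4=0
SNF(R) diag = [4, 8, 16, 16] → torsion [4, 8, 16, 16]

Answer: M ≅ ℤ/4 ⊕ ℤ/8 ⊕ ℤ/16 ⊕ ℤ/16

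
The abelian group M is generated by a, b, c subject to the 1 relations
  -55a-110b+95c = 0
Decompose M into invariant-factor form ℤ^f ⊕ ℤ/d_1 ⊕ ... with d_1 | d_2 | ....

Answer: M ≅ ℤ^2 ⊕ ℤ/5

Derivation:
rank_ℚ(R)=1; free=3−1=2
SNF(R) diag = [5] → torsion [5]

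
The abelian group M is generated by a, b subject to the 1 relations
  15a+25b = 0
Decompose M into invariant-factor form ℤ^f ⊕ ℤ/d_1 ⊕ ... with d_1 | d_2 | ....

Answer: M ≅ ℤ^1 ⊕ ℤ/5

Derivation:
rank_ℚ(R)=1; free=2−1=1
SNF(R) diag = [5] → torsion [5]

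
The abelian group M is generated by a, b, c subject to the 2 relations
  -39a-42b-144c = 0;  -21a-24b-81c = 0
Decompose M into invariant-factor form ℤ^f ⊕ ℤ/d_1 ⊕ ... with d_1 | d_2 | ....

Answer: M ≅ ℤ^1 ⊕ ℤ/3 ⊕ ℤ/9

Derivation:
rank_ℚ(R)=2; free=3−2=1
SNF(R) diag = [3, 9] → torsion [3, 9]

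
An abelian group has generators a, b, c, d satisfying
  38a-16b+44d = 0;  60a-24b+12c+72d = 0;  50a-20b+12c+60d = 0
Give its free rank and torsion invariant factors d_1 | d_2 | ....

Answer: M ≅ ℤ^1 ⊕ ℤ/2 ⊕ ℤ/4 ⊕ ℤ/12

Derivation:
rank_ℚ(R)=3; free=4−3=1
SNF(R) diag = [2, 4, 12] → torsion [2, 4, 12]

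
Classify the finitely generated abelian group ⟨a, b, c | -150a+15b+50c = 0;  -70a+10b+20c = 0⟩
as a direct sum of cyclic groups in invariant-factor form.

Answer: M ≅ ℤ^1 ⊕ ℤ/5 ⊕ ℤ/10

Derivation:
rank_ℚ(R)=2; free=3−2=1
SNF(R) diag = [5, 10] → torsion [5, 10]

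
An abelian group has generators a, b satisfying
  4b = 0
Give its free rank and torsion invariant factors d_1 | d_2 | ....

rank_ℚ(R)=1; free=2−1=1
SNF(R) diag = [4] → torsion [4]

Answer: M ≅ ℤ^1 ⊕ ℤ/4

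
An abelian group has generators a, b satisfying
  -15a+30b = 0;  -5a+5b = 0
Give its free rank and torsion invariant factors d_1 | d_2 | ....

rank_ℚ(R)=2; free=2−2=0
SNF(R) diag = [5, 15] → torsion [5, 15]

Answer: M ≅ ℤ/5 ⊕ ℤ/15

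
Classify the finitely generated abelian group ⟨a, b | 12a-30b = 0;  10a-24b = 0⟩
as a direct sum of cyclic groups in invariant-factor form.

Answer: M ≅ ℤ/2 ⊕ ℤ/6

Derivation:
rank_ℚ(R)=2; free=2−2=0
SNF(R) diag = [2, 6] → torsion [2, 6]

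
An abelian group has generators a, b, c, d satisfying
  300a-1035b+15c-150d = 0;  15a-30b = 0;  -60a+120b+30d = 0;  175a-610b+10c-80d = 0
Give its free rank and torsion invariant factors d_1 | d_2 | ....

rank_ℚ(R)=4; free=4−4=0
SNF(R) diag = [5, 15, 30, 90] → torsion [5, 15, 30, 90]

Answer: M ≅ ℤ/5 ⊕ ℤ/15 ⊕ ℤ/30 ⊕ ℤ/90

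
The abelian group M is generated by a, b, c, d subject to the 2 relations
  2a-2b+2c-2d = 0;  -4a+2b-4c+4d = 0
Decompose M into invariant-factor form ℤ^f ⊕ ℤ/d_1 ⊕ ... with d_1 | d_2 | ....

Answer: M ≅ ℤ^2 ⊕ ℤ/2 ⊕ ℤ/2

Derivation:
rank_ℚ(R)=2; free=4−2=2
SNF(R) diag = [2, 2] → torsion [2, 2]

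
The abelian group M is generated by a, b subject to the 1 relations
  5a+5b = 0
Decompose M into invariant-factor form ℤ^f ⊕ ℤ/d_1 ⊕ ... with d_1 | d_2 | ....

rank_ℚ(R)=1; free=2−1=1
SNF(R) diag = [5] → torsion [5]

Answer: M ≅ ℤ^1 ⊕ ℤ/5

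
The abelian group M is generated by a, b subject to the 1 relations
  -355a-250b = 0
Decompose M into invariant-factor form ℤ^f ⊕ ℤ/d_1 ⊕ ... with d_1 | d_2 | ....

Answer: M ≅ ℤ^1 ⊕ ℤ/5

Derivation:
rank_ℚ(R)=1; free=2−1=1
SNF(R) diag = [5] → torsion [5]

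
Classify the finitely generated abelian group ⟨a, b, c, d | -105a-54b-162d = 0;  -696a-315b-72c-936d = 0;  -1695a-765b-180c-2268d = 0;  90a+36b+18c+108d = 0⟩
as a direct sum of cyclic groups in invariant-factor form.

Answer: M ≅ ℤ/3 ⊕ ℤ/9 ⊕ ℤ/18 ⊕ ℤ/54

Derivation:
rank_ℚ(R)=4; free=4−4=0
SNF(R) diag = [3, 9, 18, 54] → torsion [3, 9, 18, 54]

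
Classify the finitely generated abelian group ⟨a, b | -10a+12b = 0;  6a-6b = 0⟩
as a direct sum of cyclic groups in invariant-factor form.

rank_ℚ(R)=2; free=2−2=0
SNF(R) diag = [2, 6] → torsion [2, 6]

Answer: M ≅ ℤ/2 ⊕ ℤ/6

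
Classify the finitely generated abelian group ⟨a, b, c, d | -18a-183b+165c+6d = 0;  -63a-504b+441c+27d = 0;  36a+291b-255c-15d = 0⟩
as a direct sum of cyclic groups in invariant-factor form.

rank_ℚ(R)=3; free=4−3=1
SNF(R) diag = [3, 9, 27] → torsion [3, 9, 27]

Answer: M ≅ ℤ^1 ⊕ ℤ/3 ⊕ ℤ/9 ⊕ ℤ/27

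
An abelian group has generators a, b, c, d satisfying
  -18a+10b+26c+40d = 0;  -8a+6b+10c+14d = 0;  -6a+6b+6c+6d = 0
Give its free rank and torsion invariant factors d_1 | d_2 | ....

Answer: M ≅ ℤ^1 ⊕ ℤ/2 ⊕ ℤ/2 ⊕ ℤ/6

Derivation:
rank_ℚ(R)=3; free=4−3=1
SNF(R) diag = [2, 2, 6] → torsion [2, 2, 6]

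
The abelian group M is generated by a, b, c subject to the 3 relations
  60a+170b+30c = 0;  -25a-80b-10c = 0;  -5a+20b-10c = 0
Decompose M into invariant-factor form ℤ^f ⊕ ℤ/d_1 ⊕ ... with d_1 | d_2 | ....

rank_ℚ(R)=3; free=3−3=0
SNF(R) diag = [5, 10, 20] → torsion [5, 10, 20]

Answer: M ≅ ℤ/5 ⊕ ℤ/10 ⊕ ℤ/20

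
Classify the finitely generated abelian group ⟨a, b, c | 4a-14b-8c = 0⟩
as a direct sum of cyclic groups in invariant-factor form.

rank_ℚ(R)=1; free=3−1=2
SNF(R) diag = [2] → torsion [2]

Answer: M ≅ ℤ^2 ⊕ ℤ/2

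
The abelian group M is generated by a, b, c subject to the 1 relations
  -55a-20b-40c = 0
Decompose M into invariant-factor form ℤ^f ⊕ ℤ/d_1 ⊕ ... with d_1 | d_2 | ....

rank_ℚ(R)=1; free=3−1=2
SNF(R) diag = [5] → torsion [5]

Answer: M ≅ ℤ^2 ⊕ ℤ/5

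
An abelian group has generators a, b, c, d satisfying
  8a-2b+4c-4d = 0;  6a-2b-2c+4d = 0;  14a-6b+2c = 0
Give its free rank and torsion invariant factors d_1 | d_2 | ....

Answer: M ≅ ℤ^1 ⊕ ℤ/2 ⊕ ℤ/2 ⊕ ℤ/4

Derivation:
rank_ℚ(R)=3; free=4−3=1
SNF(R) diag = [2, 2, 4] → torsion [2, 2, 4]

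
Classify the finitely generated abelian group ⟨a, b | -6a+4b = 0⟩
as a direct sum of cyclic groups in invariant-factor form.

rank_ℚ(R)=1; free=2−1=1
SNF(R) diag = [2] → torsion [2]

Answer: M ≅ ℤ^1 ⊕ ℤ/2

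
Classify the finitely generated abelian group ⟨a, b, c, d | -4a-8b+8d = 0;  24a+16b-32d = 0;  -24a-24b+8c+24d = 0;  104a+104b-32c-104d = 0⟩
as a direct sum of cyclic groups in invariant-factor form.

Answer: M ≅ ℤ/4 ⊕ ℤ/8 ⊕ ℤ/8 ⊕ ℤ/16

Derivation:
rank_ℚ(R)=4; free=4−4=0
SNF(R) diag = [4, 8, 8, 16] → torsion [4, 8, 8, 16]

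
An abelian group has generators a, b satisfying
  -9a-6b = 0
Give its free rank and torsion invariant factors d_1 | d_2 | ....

Answer: M ≅ ℤ^1 ⊕ ℤ/3

Derivation:
rank_ℚ(R)=1; free=2−1=1
SNF(R) diag = [3] → torsion [3]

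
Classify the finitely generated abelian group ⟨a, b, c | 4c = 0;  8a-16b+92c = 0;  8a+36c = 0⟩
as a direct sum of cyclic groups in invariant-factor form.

rank_ℚ(R)=3; free=3−3=0
SNF(R) diag = [4, 8, 16] → torsion [4, 8, 16]

Answer: M ≅ ℤ/4 ⊕ ℤ/8 ⊕ ℤ/16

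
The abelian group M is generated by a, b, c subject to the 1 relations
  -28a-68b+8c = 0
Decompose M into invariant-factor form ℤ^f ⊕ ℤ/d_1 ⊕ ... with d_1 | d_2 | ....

Answer: M ≅ ℤ^2 ⊕ ℤ/4

Derivation:
rank_ℚ(R)=1; free=3−1=2
SNF(R) diag = [4] → torsion [4]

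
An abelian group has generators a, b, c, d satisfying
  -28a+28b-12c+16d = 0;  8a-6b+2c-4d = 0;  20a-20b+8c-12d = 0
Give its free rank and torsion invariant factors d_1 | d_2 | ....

Answer: M ≅ ℤ^1 ⊕ ℤ/2 ⊕ ℤ/4 ⊕ ℤ/4

Derivation:
rank_ℚ(R)=3; free=4−3=1
SNF(R) diag = [2, 4, 4] → torsion [2, 4, 4]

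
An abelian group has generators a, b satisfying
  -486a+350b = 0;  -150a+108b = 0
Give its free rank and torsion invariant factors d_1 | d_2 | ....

rank_ℚ(R)=2; free=2−2=0
SNF(R) diag = [2, 6] → torsion [2, 6]

Answer: M ≅ ℤ/2 ⊕ ℤ/6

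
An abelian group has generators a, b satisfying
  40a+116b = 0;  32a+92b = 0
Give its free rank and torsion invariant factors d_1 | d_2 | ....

rank_ℚ(R)=2; free=2−2=0
SNF(R) diag = [4, 8] → torsion [4, 8]

Answer: M ≅ ℤ/4 ⊕ ℤ/8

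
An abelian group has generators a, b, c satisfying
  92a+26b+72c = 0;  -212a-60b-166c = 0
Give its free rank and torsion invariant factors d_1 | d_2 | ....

Answer: M ≅ ℤ^1 ⊕ ℤ/2 ⊕ ℤ/2

Derivation:
rank_ℚ(R)=2; free=3−2=1
SNF(R) diag = [2, 2] → torsion [2, 2]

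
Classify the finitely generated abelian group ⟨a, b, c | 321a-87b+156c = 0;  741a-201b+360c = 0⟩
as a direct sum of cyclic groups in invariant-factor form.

rank_ℚ(R)=2; free=3−2=1
SNF(R) diag = [3, 6] → torsion [3, 6]

Answer: M ≅ ℤ^1 ⊕ ℤ/3 ⊕ ℤ/6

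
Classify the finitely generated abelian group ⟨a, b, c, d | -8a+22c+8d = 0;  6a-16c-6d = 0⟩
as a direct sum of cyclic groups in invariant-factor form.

Answer: M ≅ ℤ^2 ⊕ ℤ/2 ⊕ ℤ/2

Derivation:
rank_ℚ(R)=2; free=4−2=2
SNF(R) diag = [2, 2] → torsion [2, 2]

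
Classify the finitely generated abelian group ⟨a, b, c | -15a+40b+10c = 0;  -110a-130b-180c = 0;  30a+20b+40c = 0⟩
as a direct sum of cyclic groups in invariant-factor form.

rank_ℚ(R)=3; free=3−3=0
SNF(R) diag = [5, 10, 20] → torsion [5, 10, 20]

Answer: M ≅ ℤ/5 ⊕ ℤ/10 ⊕ ℤ/20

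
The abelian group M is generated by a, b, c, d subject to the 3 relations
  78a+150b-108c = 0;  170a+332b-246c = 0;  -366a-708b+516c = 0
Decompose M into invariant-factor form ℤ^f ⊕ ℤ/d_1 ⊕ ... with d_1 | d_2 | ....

rank_ℚ(R)=3; free=4−3=1
SNF(R) diag = [2, 6, 18] → torsion [2, 6, 18]

Answer: M ≅ ℤ^1 ⊕ ℤ/2 ⊕ ℤ/6 ⊕ ℤ/18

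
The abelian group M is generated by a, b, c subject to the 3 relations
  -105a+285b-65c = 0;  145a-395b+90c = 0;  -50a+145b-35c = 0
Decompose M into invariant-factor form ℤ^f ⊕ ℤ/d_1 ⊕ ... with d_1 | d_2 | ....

Answer: M ≅ ℤ/5 ⊕ ℤ/5 ⊕ ℤ/15

Derivation:
rank_ℚ(R)=3; free=3−3=0
SNF(R) diag = [5, 5, 15] → torsion [5, 5, 15]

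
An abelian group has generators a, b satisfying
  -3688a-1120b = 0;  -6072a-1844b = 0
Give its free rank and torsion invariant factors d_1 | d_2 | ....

rank_ℚ(R)=2; free=2−2=0
SNF(R) diag = [4, 8] → torsion [4, 8]

Answer: M ≅ ℤ/4 ⊕ ℤ/8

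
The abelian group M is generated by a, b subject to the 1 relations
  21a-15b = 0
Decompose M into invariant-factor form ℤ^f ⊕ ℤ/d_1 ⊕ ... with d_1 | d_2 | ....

rank_ℚ(R)=1; free=2−1=1
SNF(R) diag = [3] → torsion [3]

Answer: M ≅ ℤ^1 ⊕ ℤ/3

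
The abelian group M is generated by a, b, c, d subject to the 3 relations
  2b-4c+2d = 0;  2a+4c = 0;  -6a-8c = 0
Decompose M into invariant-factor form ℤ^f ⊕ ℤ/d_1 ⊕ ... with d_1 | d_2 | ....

Answer: M ≅ ℤ^1 ⊕ ℤ/2 ⊕ ℤ/2 ⊕ ℤ/4

Derivation:
rank_ℚ(R)=3; free=4−3=1
SNF(R) diag = [2, 2, 4] → torsion [2, 2, 4]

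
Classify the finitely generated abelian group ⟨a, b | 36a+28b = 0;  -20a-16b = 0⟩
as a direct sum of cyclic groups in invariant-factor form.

rank_ℚ(R)=2; free=2−2=0
SNF(R) diag = [4, 4] → torsion [4, 4]

Answer: M ≅ ℤ/4 ⊕ ℤ/4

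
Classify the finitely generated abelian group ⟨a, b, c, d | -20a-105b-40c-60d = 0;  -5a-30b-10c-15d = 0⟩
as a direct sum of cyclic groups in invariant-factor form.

rank_ℚ(R)=2; free=4−2=2
SNF(R) diag = [5, 15] → torsion [5, 15]

Answer: M ≅ ℤ^2 ⊕ ℤ/5 ⊕ ℤ/15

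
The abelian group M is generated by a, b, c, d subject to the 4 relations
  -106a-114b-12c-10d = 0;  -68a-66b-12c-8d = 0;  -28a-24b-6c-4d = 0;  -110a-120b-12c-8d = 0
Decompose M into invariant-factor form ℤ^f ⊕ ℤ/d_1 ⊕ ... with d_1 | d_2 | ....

rank_ℚ(R)=4; free=4−4=0
SNF(R) diag = [2, 6, 6, 18] → torsion [2, 6, 6, 18]

Answer: M ≅ ℤ/2 ⊕ ℤ/6 ⊕ ℤ/6 ⊕ ℤ/18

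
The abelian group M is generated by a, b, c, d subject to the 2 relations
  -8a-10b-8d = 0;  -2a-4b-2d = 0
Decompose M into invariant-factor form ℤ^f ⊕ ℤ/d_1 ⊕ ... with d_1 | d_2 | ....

Answer: M ≅ ℤ^2 ⊕ ℤ/2 ⊕ ℤ/6

Derivation:
rank_ℚ(R)=2; free=4−2=2
SNF(R) diag = [2, 6] → torsion [2, 6]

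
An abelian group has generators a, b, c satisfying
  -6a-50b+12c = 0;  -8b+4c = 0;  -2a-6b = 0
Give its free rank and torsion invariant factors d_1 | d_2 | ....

Answer: M ≅ ℤ/2 ⊕ ℤ/4 ⊕ ℤ/8

Derivation:
rank_ℚ(R)=3; free=3−3=0
SNF(R) diag = [2, 4, 8] → torsion [2, 4, 8]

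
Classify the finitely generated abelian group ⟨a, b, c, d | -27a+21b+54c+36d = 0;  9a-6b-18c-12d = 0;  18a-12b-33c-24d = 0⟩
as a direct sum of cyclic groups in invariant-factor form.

rank_ℚ(R)=3; free=4−3=1
SNF(R) diag = [3, 3, 3] → torsion [3, 3, 3]

Answer: M ≅ ℤ^1 ⊕ ℤ/3 ⊕ ℤ/3 ⊕ ℤ/3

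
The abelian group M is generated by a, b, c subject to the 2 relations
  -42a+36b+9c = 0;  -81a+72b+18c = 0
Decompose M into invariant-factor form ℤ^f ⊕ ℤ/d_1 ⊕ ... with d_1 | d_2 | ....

Answer: M ≅ ℤ^1 ⊕ ℤ/3 ⊕ ℤ/9

Derivation:
rank_ℚ(R)=2; free=3−2=1
SNF(R) diag = [3, 9] → torsion [3, 9]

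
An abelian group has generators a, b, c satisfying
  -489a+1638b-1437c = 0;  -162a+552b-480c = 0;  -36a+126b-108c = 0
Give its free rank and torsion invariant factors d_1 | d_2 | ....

Answer: M ≅ ℤ/3 ⊕ ℤ/6 ⊕ ℤ/18

Derivation:
rank_ℚ(R)=3; free=3−3=0
SNF(R) diag = [3, 6, 18] → torsion [3, 6, 18]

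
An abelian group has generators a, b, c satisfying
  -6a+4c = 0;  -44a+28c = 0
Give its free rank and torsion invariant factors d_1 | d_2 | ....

rank_ℚ(R)=2; free=3−2=1
SNF(R) diag = [2, 4] → torsion [2, 4]

Answer: M ≅ ℤ^1 ⊕ ℤ/2 ⊕ ℤ/4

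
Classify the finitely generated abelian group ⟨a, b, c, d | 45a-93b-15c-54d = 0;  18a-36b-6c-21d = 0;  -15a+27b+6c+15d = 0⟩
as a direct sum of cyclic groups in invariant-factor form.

Answer: M ≅ ℤ^1 ⊕ ℤ/3 ⊕ ℤ/3 ⊕ ℤ/3

Derivation:
rank_ℚ(R)=3; free=4−3=1
SNF(R) diag = [3, 3, 3] → torsion [3, 3, 3]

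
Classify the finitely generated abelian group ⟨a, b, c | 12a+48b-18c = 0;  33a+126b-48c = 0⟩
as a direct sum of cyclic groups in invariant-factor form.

Answer: M ≅ ℤ^1 ⊕ ℤ/3 ⊕ ℤ/6

Derivation:
rank_ℚ(R)=2; free=3−2=1
SNF(R) diag = [3, 6] → torsion [3, 6]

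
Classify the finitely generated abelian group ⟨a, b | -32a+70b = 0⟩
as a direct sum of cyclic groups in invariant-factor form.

Answer: M ≅ ℤ^1 ⊕ ℤ/2

Derivation:
rank_ℚ(R)=1; free=2−1=1
SNF(R) diag = [2] → torsion [2]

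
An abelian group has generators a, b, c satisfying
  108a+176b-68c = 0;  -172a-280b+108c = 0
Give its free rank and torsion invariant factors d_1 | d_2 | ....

Answer: M ≅ ℤ^1 ⊕ ℤ/4 ⊕ ℤ/8

Derivation:
rank_ℚ(R)=2; free=3−2=1
SNF(R) diag = [4, 8] → torsion [4, 8]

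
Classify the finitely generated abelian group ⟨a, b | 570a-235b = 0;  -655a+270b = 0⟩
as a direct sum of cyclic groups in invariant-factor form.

rank_ℚ(R)=2; free=2−2=0
SNF(R) diag = [5, 5] → torsion [5, 5]

Answer: M ≅ ℤ/5 ⊕ ℤ/5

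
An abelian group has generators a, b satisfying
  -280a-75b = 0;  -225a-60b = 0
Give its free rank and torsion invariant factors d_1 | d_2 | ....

Answer: M ≅ ℤ/5 ⊕ ℤ/15

Derivation:
rank_ℚ(R)=2; free=2−2=0
SNF(R) diag = [5, 15] → torsion [5, 15]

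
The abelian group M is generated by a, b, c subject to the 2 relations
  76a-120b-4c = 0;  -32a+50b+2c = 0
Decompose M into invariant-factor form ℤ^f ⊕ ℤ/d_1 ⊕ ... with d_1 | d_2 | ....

rank_ℚ(R)=2; free=3−2=1
SNF(R) diag = [2, 4] → torsion [2, 4]

Answer: M ≅ ℤ^1 ⊕ ℤ/2 ⊕ ℤ/4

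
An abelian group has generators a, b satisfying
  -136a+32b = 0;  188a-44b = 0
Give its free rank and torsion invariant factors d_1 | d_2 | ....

rank_ℚ(R)=2; free=2−2=0
SNF(R) diag = [4, 8] → torsion [4, 8]

Answer: M ≅ ℤ/4 ⊕ ℤ/8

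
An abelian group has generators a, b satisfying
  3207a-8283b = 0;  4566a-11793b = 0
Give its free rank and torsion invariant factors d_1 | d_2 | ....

rank_ℚ(R)=2; free=2−2=0
SNF(R) diag = [3, 9] → torsion [3, 9]

Answer: M ≅ ℤ/3 ⊕ ℤ/9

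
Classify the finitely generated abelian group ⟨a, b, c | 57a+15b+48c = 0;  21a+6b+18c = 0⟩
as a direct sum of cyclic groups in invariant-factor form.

rank_ℚ(R)=2; free=3−2=1
SNF(R) diag = [3, 3] → torsion [3, 3]

Answer: M ≅ ℤ^1 ⊕ ℤ/3 ⊕ ℤ/3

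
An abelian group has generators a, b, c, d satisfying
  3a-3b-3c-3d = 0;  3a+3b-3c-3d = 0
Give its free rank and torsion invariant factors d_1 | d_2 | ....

rank_ℚ(R)=2; free=4−2=2
SNF(R) diag = [3, 6] → torsion [3, 6]

Answer: M ≅ ℤ^2 ⊕ ℤ/3 ⊕ ℤ/6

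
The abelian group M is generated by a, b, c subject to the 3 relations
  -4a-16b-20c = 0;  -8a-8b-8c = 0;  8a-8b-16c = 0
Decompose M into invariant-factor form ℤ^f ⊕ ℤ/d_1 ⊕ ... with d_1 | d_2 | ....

rank_ℚ(R)=3; free=3−3=0
SNF(R) diag = [4, 8, 8] → torsion [4, 8, 8]

Answer: M ≅ ℤ/4 ⊕ ℤ/8 ⊕ ℤ/8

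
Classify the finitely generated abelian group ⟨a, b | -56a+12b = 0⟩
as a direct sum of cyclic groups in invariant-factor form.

rank_ℚ(R)=1; free=2−1=1
SNF(R) diag = [4] → torsion [4]

Answer: M ≅ ℤ^1 ⊕ ℤ/4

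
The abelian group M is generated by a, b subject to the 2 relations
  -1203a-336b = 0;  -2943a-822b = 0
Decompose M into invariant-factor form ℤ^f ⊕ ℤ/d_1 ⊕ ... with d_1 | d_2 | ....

rank_ℚ(R)=2; free=2−2=0
SNF(R) diag = [3, 6] → torsion [3, 6]

Answer: M ≅ ℤ/3 ⊕ ℤ/6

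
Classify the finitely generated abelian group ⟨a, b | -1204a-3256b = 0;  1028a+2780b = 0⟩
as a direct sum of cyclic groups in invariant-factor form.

Answer: M ≅ ℤ/4 ⊕ ℤ/12

Derivation:
rank_ℚ(R)=2; free=2−2=0
SNF(R) diag = [4, 12] → torsion [4, 12]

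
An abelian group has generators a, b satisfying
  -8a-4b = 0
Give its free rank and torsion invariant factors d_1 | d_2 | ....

Answer: M ≅ ℤ^1 ⊕ ℤ/4

Derivation:
rank_ℚ(R)=1; free=2−1=1
SNF(R) diag = [4] → torsion [4]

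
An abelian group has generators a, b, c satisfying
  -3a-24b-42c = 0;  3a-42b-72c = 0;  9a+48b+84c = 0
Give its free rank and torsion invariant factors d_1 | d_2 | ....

Answer: M ≅ ℤ/3 ⊕ ℤ/6 ⊕ ℤ/6

Derivation:
rank_ℚ(R)=3; free=3−3=0
SNF(R) diag = [3, 6, 6] → torsion [3, 6, 6]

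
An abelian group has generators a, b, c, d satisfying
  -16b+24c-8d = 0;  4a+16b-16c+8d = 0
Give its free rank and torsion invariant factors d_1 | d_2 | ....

Answer: M ≅ ℤ^2 ⊕ ℤ/4 ⊕ ℤ/8

Derivation:
rank_ℚ(R)=2; free=4−2=2
SNF(R) diag = [4, 8] → torsion [4, 8]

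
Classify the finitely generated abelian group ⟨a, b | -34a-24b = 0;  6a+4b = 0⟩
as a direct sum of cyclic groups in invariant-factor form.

Answer: M ≅ ℤ/2 ⊕ ℤ/4

Derivation:
rank_ℚ(R)=2; free=2−2=0
SNF(R) diag = [2, 4] → torsion [2, 4]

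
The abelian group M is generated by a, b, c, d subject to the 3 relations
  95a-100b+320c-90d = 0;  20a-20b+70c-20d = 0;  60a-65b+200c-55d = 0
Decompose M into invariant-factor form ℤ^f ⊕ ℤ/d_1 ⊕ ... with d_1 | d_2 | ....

rank_ℚ(R)=3; free=4−3=1
SNF(R) diag = [5, 5, 10] → torsion [5, 5, 10]

Answer: M ≅ ℤ^1 ⊕ ℤ/5 ⊕ ℤ/5 ⊕ ℤ/10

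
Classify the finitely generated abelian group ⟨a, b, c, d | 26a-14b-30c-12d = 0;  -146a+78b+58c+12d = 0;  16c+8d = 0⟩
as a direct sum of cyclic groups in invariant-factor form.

Answer: M ≅ ℤ^1 ⊕ ℤ/2 ⊕ ℤ/4 ⊕ ℤ/8

Derivation:
rank_ℚ(R)=3; free=4−3=1
SNF(R) diag = [2, 4, 8] → torsion [2, 4, 8]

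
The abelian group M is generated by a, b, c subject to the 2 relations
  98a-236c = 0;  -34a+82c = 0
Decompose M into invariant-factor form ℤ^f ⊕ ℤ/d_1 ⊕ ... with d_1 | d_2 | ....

Answer: M ≅ ℤ^1 ⊕ ℤ/2 ⊕ ℤ/6

Derivation:
rank_ℚ(R)=2; free=3−2=1
SNF(R) diag = [2, 6] → torsion [2, 6]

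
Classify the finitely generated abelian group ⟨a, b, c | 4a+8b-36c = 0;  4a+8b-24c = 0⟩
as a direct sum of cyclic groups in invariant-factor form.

rank_ℚ(R)=2; free=3−2=1
SNF(R) diag = [4, 12] → torsion [4, 12]

Answer: M ≅ ℤ^1 ⊕ ℤ/4 ⊕ ℤ/12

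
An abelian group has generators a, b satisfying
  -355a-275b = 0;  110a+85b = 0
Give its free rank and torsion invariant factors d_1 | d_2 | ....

Answer: M ≅ ℤ/5 ⊕ ℤ/15

Derivation:
rank_ℚ(R)=2; free=2−2=0
SNF(R) diag = [5, 15] → torsion [5, 15]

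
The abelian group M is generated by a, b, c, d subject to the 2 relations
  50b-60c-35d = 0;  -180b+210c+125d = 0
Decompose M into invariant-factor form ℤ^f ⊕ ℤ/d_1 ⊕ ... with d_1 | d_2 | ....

rank_ℚ(R)=2; free=4−2=2
SNF(R) diag = [5, 10] → torsion [5, 10]

Answer: M ≅ ℤ^2 ⊕ ℤ/5 ⊕ ℤ/10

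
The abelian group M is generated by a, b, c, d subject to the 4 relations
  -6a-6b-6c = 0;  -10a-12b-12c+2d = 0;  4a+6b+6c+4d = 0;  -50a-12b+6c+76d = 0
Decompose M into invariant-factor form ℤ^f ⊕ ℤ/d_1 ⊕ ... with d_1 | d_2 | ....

Answer: M ≅ ℤ/2 ⊕ ℤ/6 ⊕ ℤ/6 ⊕ ℤ/18

Derivation:
rank_ℚ(R)=4; free=4−4=0
SNF(R) diag = [2, 6, 6, 18] → torsion [2, 6, 6, 18]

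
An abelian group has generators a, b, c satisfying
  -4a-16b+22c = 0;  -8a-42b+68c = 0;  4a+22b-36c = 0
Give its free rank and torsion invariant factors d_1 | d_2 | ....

rank_ℚ(R)=3; free=3−3=0
SNF(R) diag = [2, 2, 4] → torsion [2, 2, 4]

Answer: M ≅ ℤ/2 ⊕ ℤ/2 ⊕ ℤ/4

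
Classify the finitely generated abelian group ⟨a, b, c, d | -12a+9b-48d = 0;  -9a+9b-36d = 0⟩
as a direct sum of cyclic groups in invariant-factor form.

Answer: M ≅ ℤ^2 ⊕ ℤ/3 ⊕ ℤ/9

Derivation:
rank_ℚ(R)=2; free=4−2=2
SNF(R) diag = [3, 9] → torsion [3, 9]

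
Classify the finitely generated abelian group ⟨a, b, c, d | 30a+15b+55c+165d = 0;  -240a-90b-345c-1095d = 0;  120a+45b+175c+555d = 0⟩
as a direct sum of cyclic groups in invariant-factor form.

rank_ℚ(R)=3; free=4−3=1
SNF(R) diag = [5, 15, 30] → torsion [5, 15, 30]

Answer: M ≅ ℤ^1 ⊕ ℤ/5 ⊕ ℤ/15 ⊕ ℤ/30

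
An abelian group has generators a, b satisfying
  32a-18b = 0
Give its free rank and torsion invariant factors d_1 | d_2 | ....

Answer: M ≅ ℤ^1 ⊕ ℤ/2

Derivation:
rank_ℚ(R)=1; free=2−1=1
SNF(R) diag = [2] → torsion [2]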